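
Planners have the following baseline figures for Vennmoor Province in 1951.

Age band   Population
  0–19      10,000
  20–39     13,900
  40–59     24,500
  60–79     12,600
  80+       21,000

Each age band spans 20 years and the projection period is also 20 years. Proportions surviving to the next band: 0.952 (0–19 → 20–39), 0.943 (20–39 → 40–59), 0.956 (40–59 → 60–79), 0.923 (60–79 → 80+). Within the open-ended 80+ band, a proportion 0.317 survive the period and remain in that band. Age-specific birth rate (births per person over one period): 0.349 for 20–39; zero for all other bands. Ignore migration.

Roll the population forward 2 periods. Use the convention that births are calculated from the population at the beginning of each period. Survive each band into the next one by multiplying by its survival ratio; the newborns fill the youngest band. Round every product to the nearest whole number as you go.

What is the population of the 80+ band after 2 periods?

After projecting period 1:
Births: 13900 × 0.349 = 4851
20–39: 10000 × 0.952 = 9520
40–59: 13900 × 0.943 = 13108
60–79: 24500 × 0.956 = 23422
80+: 12600 × 0.923 + 21000 × 0.317 = 11630 + 6657 = 18287
Population now: 0–19=4851, 20–39=9520, 40–59=13108, 60–79=23422, 80+=18287
After projecting period 2:
Births: 9520 × 0.349 = 3322
20–39: 4851 × 0.952 = 4618
40–59: 9520 × 0.943 = 8977
60–79: 13108 × 0.956 = 12531
80+: 23422 × 0.923 + 18287 × 0.317 = 21619 + 5797 = 27416
Population now: 0–19=3322, 20–39=4618, 40–59=8977, 60–79=12531, 80+=27416

27416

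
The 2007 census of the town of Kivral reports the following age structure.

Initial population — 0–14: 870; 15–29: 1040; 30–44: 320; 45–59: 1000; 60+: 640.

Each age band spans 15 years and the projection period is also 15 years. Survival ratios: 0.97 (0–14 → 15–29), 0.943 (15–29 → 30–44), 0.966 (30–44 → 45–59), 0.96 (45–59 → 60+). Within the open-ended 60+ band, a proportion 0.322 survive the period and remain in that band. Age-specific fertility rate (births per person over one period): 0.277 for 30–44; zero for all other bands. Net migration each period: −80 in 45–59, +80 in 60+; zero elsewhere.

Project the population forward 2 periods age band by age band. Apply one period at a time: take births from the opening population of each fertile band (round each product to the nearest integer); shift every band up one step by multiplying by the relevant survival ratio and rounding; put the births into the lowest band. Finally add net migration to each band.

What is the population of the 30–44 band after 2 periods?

796

Numbering the groups 1..5 from youngest to oldest:
After projecting period 1:
Births: 320 * 0.277 = 89
Group 2: 870 * 0.97 = 844
Group 3: 1040 * 0.943 = 981
Group 4: 320 * 0.966 = 309
Group 5: 1000 * 0.96 + 640 * 0.322 = 960 + 206 = 1166
Net migration: Group 4 − 80 → 229; Group 5 + 80 → 1246
→ [89, 844, 981, 229, 1246]
After projecting period 2:
Births: 981 * 0.277 = 272
Group 2: 89 * 0.97 = 86
Group 3: 844 * 0.943 = 796
Group 4: 981 * 0.966 = 948
Group 5: 229 * 0.96 + 1246 * 0.322 = 220 + 401 = 621
Net migration: Group 4 − 80 → 868; Group 5 + 80 → 701
→ [272, 86, 796, 868, 701]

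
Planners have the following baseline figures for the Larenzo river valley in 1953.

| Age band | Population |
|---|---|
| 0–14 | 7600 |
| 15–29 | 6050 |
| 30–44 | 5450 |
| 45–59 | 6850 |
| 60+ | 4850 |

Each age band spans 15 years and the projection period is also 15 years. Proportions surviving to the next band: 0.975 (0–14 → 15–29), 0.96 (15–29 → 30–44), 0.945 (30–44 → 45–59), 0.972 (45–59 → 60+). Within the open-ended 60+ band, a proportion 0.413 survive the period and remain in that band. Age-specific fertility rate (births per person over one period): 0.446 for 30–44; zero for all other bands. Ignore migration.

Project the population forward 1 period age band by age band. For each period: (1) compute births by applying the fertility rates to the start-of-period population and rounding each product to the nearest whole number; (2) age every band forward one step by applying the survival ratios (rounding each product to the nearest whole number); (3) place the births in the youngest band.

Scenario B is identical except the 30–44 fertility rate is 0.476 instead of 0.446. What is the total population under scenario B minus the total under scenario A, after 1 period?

Period 1:
Births: 5450 × 0.446 = 2431
15–29: 7600 × 0.975 = 7410
30–44: 6050 × 0.96 = 5808
45–59: 5450 × 0.945 = 5150
60+: 6850 × 0.972 + 4850 × 0.413 = 6658 + 2003 = 8661
Giving 2431 / 7410 / 5808 / 5150 / 8661.
Scenario A total after 1 period: 29460
Scenario B projection —
Period 1:
Births: 5450 × 0.476 = 2594
15–29: 7600 × 0.975 = 7410
30–44: 6050 × 0.96 = 5808
45–59: 5450 × 0.945 = 5150
60+: 6850 × 0.972 + 4850 × 0.413 = 6658 + 2003 = 8661
Giving 2594 / 7410 / 5808 / 5150 / 8661.
Scenario B total after 1 period: 29623
Difference B − A = 29623 − 29460 = 163

163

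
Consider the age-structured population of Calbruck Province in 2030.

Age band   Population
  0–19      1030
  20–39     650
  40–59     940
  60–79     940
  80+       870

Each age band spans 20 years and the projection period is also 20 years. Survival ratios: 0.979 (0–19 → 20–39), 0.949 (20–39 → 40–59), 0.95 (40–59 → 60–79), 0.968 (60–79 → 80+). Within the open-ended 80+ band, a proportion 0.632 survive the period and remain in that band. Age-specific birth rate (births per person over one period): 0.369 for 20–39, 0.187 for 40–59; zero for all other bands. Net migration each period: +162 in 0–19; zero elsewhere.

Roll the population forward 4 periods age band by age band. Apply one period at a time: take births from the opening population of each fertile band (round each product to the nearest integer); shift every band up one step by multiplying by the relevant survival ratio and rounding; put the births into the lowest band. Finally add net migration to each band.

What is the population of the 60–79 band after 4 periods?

510

After projecting period 1:
Births: 650 × 0.369 = 240  |  940 × 0.187 = 176 ⇒ total 416
20–39: 1030 × 0.979 = 1008
40–59: 650 × 0.949 = 617
60–79: 940 × 0.95 = 893
80+: 940 × 0.968 + 870 × 0.632 = 910 + 550 = 1460
Net migration: 0–19 + 162 → 578
→ [578, 1008, 617, 893, 1460]
After projecting period 2:
Births: 1008 × 0.369 = 372  |  617 × 0.187 = 115 ⇒ total 487
20–39: 578 × 0.979 = 566
40–59: 1008 × 0.949 = 957
60–79: 617 × 0.95 = 586
80+: 893 × 0.968 + 1460 × 0.632 = 864 + 923 = 1787
Net migration: 0–19 + 162 → 649
→ [649, 566, 957, 586, 1787]
After projecting period 3:
Births: 566 × 0.369 = 209  |  957 × 0.187 = 179 ⇒ total 388
20–39: 649 × 0.979 = 635
40–59: 566 × 0.949 = 537
60–79: 957 × 0.95 = 909
80+: 586 × 0.968 + 1787 × 0.632 = 567 + 1129 = 1696
Net migration: 0–19 + 162 → 550
→ [550, 635, 537, 909, 1696]
After projecting period 4:
Births: 635 × 0.369 = 234  |  537 × 0.187 = 100 ⇒ total 334
20–39: 550 × 0.979 = 538
40–59: 635 × 0.949 = 603
60–79: 537 × 0.95 = 510
80+: 909 × 0.968 + 1696 × 0.632 = 880 + 1072 = 1952
Net migration: 0–19 + 162 → 496
→ [496, 538, 603, 510, 1952]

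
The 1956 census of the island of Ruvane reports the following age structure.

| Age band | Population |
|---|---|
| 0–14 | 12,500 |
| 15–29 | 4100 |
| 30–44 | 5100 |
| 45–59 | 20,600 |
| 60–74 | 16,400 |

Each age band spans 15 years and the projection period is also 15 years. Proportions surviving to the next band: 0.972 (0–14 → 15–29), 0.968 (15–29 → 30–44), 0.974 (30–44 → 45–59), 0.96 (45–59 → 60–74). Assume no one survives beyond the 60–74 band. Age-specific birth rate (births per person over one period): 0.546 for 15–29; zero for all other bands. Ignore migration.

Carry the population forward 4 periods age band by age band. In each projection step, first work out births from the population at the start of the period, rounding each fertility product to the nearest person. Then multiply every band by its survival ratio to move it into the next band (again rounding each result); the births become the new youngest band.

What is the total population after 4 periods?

(Groups numbered youngest = 1 to oldest = 5.)
Period 1:
Births: 4100 × 0.546 = 2239
Group 2: 12500 × 0.972 = 12150
Group 3: 4100 × 0.968 = 3969
Group 4: 5100 × 0.974 = 4967
Group 5: 20600 × 0.96 = 19776
End of period: [2239, 12150, 3969, 4967, 19776]
Period 2:
Births: 12150 × 0.546 = 6634
Group 2: 2239 × 0.972 = 2176
Group 3: 12150 × 0.968 = 11761
Group 4: 3969 × 0.974 = 3866
Group 5: 4967 × 0.96 = 4768
End of period: [6634, 2176, 11761, 3866, 4768]
Period 3:
Births: 2176 × 0.546 = 1188
Group 2: 6634 × 0.972 = 6448
Group 3: 2176 × 0.968 = 2106
Group 4: 11761 × 0.974 = 11455
Group 5: 3866 × 0.96 = 3711
End of period: [1188, 6448, 2106, 11455, 3711]
Period 4:
Births: 6448 × 0.546 = 3521
Group 2: 1188 × 0.972 = 1155
Group 3: 6448 × 0.968 = 6242
Group 4: 2106 × 0.974 = 2051
Group 5: 11455 × 0.96 = 10997
End of period: [3521, 1155, 6242, 2051, 10997]
Total after period 4: 3521 + 1155 + 6242 + 2051 + 10997 = 23966

23966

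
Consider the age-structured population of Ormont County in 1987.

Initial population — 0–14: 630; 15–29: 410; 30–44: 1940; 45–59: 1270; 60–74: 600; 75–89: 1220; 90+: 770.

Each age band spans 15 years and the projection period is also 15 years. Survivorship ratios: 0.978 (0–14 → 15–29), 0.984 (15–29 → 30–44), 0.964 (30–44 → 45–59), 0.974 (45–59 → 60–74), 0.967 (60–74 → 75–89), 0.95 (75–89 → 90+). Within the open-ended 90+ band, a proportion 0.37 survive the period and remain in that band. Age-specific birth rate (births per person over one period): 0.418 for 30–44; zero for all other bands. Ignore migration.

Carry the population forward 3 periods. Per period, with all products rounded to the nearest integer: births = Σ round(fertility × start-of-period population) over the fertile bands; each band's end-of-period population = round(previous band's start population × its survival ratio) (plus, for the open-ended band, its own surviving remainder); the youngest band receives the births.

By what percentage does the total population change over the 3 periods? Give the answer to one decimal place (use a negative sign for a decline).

-20.2

After projecting period 1:
Births: 1940 × 0.418 = 811
15–29: 630 × 0.978 = 616
30–44: 410 × 0.984 = 403
45–59: 1940 × 0.964 = 1870
60–74: 1270 × 0.974 = 1237
75–89: 600 × 0.967 = 580
90+: 1220 × 0.95 + 770 × 0.37 = 1159 + 285 = 1444
→ [811, 616, 403, 1870, 1237, 580, 1444]
After projecting period 2:
Births: 403 × 0.418 = 168
15–29: 811 × 0.978 = 793
30–44: 616 × 0.984 = 606
45–59: 403 × 0.964 = 388
60–74: 1870 × 0.974 = 1821
75–89: 1237 × 0.967 = 1196
90+: 580 × 0.95 + 1444 × 0.37 = 551 + 534 = 1085
→ [168, 793, 606, 388, 1821, 1196, 1085]
After projecting period 3:
Births: 606 × 0.418 = 253
15–29: 168 × 0.978 = 164
30–44: 793 × 0.984 = 780
45–59: 606 × 0.964 = 584
60–74: 388 × 0.974 = 378
75–89: 1821 × 0.967 = 1761
90+: 1196 × 0.95 + 1085 × 0.37 = 1136 + 401 = 1537
→ [253, 164, 780, 584, 378, 1761, 1537]
Total: 6840 → 5457; change = -1383; percentage change = -20.2%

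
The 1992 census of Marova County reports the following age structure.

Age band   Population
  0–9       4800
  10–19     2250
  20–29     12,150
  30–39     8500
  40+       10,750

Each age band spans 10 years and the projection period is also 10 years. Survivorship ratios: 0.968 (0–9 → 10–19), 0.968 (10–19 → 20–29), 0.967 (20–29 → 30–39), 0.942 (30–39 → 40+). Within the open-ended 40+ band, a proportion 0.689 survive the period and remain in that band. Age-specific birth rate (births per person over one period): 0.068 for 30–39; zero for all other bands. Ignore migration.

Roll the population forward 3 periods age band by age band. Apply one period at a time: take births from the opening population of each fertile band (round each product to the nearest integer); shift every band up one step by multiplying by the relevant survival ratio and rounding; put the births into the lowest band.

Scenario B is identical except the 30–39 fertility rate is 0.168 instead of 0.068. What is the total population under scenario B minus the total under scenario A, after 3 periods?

Call the bands 1 to 5, youngest first.
[period 1]
Births: 8500 × 0.068 = 578
Band 2: 4800 × 0.968 = 4646
Band 3: 2250 × 0.968 = 2178
Band 4: 12150 × 0.967 = 11749
Band 5: 8500 × 0.942 + 10750 × 0.689 = 8007 + 7407 = 15414
Population now: 0–9=578, 10–19=4646, 20–29=2178, 30–39=11749, 40+=15414
[period 2]
Births: 11749 × 0.068 = 799
Band 2: 578 × 0.968 = 560
Band 3: 4646 × 0.968 = 4497
Band 4: 2178 × 0.967 = 2106
Band 5: 11749 × 0.942 + 15414 × 0.689 = 11068 + 10620 = 21688
Population now: 0–9=799, 10–19=560, 20–29=4497, 30–39=2106, 40+=21688
[period 3]
Births: 2106 × 0.068 = 143
Band 2: 799 × 0.968 = 773
Band 3: 560 × 0.968 = 542
Band 4: 4497 × 0.967 = 4349
Band 5: 2106 × 0.942 + 21688 × 0.689 = 1984 + 14943 = 16927
Population now: 0–9=143, 10–19=773, 20–29=542, 30–39=4349, 40+=16927
Scenario A total after 3 periods: 22734
Scenario B projection —
[period 1]
Births: 8500 × 0.168 = 1428
Band 2: 4800 × 0.968 = 4646
Band 3: 2250 × 0.968 = 2178
Band 4: 12150 × 0.967 = 11749
Band 5: 8500 × 0.942 + 10750 × 0.689 = 8007 + 7407 = 15414
Population now: 0–9=1428, 10–19=4646, 20–29=2178, 30–39=11749, 40+=15414
[period 2]
Births: 11749 × 0.168 = 1974
Band 2: 1428 × 0.968 = 1382
Band 3: 4646 × 0.968 = 4497
Band 4: 2178 × 0.967 = 2106
Band 5: 11749 × 0.942 + 15414 × 0.689 = 11068 + 10620 = 21688
Population now: 0–9=1974, 10–19=1382, 20–29=4497, 30–39=2106, 40+=21688
[period 3]
Births: 2106 × 0.168 = 354
Band 2: 1974 × 0.968 = 1911
Band 3: 1382 × 0.968 = 1338
Band 4: 4497 × 0.967 = 4349
Band 5: 2106 × 0.942 + 21688 × 0.689 = 1984 + 14943 = 16927
Population now: 0–9=354, 10–19=1911, 20–29=1338, 30–39=4349, 40+=16927
Scenario B total after 3 periods: 24879
Difference B − A = 24879 − 22734 = 2145

2145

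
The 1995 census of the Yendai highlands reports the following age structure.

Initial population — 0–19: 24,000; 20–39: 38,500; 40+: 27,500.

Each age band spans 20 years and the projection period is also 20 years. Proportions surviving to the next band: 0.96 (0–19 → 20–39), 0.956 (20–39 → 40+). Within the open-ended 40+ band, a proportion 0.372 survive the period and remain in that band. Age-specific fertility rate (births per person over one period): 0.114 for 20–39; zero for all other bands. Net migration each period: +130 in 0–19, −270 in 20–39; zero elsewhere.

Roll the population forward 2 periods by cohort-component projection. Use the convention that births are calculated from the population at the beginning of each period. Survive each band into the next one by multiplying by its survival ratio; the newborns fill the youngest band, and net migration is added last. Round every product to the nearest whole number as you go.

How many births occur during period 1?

4389

Numbering the bands 1..3 from youngest to oldest:
After projecting period 1:
Births: 38500 * 0.114 = 4389
Band 2: 24000 * 0.96 = 23040
Band 3: 38500 * 0.956 + 27500 * 0.372 = 36806 + 10230 = 47036
Net migration: Band 1 + 130 → 4519; Band 2 − 270 → 22770
→ [4519, 22770, 47036]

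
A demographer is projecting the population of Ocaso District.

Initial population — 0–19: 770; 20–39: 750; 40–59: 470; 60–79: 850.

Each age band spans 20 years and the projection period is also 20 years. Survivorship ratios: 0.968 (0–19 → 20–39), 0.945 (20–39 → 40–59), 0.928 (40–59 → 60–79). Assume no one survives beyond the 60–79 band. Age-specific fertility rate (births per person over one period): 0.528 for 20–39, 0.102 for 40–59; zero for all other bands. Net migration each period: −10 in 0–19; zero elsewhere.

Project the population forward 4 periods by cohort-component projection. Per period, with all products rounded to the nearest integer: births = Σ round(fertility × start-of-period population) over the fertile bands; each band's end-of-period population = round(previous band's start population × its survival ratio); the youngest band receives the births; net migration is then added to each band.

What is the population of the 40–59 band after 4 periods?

416

— Period 1 —
Births: 750 * 0.528 = 396, 470 * 0.102 = 48 → total 444
20–39: 770 * 0.968 = 745
40–59: 750 * 0.945 = 709
60–79: 470 * 0.928 = 436
Net migration: 0–19 − 10 → 434
Giving 434 / 745 / 709 / 436.
— Period 2 —
Births: 745 * 0.528 = 393, 709 * 0.102 = 72 → total 465
20–39: 434 * 0.968 = 420
40–59: 745 * 0.945 = 704
60–79: 709 * 0.928 = 658
Net migration: 0–19 − 10 → 455
Giving 455 / 420 / 704 / 658.
— Period 3 —
Births: 420 * 0.528 = 222, 704 * 0.102 = 72 → total 294
20–39: 455 * 0.968 = 440
40–59: 420 * 0.945 = 397
60–79: 704 * 0.928 = 653
Net migration: 0–19 − 10 → 284
Giving 284 / 440 / 397 / 653.
— Period 4 —
Births: 440 * 0.528 = 232, 397 * 0.102 = 40 → total 272
20–39: 284 * 0.968 = 275
40–59: 440 * 0.945 = 416
60–79: 397 * 0.928 = 368
Net migration: 0–19 − 10 → 262
Giving 262 / 275 / 416 / 368.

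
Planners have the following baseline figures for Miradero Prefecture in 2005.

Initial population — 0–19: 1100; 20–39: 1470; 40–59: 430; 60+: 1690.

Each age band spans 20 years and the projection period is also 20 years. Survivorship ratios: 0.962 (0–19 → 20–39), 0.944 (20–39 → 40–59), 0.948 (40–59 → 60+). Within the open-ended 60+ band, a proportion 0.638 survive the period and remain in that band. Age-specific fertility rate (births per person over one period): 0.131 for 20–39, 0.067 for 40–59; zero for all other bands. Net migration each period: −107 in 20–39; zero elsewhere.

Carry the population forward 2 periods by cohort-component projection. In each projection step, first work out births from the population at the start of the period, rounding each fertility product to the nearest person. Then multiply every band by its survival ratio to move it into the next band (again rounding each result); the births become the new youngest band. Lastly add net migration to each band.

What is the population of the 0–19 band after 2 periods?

218

Period 1.
Births: 1470 × 0.131 = 193  |  430 × 0.067 = 29 → total 222
20–39: 1100 × 0.962 = 1058
40–59: 1470 × 0.944 = 1388
60+: 430 × 0.948 + 1690 × 0.638 = 408 + 1078 = 1486
Net migration: 20–39 − 107 → 951
→ [222, 951, 1388, 1486]
Period 2.
Births: 951 × 0.131 = 125  |  1388 × 0.067 = 93 → total 218
20–39: 222 × 0.962 = 214
40–59: 951 × 0.944 = 898
60+: 1388 × 0.948 + 1486 × 0.638 = 1316 + 948 = 2264
Net migration: 20–39 − 107 → 107
→ [218, 107, 898, 2264]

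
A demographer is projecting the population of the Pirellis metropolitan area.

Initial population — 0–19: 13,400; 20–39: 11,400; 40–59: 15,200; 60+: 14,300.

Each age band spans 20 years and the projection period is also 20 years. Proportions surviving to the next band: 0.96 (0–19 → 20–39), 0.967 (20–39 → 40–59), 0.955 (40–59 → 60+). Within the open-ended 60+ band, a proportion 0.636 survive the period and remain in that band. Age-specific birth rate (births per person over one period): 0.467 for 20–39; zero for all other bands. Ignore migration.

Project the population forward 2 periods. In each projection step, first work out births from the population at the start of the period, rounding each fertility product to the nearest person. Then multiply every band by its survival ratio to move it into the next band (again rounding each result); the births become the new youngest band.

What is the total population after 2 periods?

(Groups numbered youngest = 1 to oldest = 4.)
[period 1]
Births: 11400 * 0.467 = 5324
Group 2: 13400 * 0.96 = 12864
Group 3: 11400 * 0.967 = 11024
Group 4: 15200 * 0.955 + 14300 * 0.636 = 14516 + 9095 = 23611
Population now: 0–19=5324, 20–39=12864, 40–59=11024, 60+=23611
[period 2]
Births: 12864 * 0.467 = 6007
Group 2: 5324 * 0.96 = 5111
Group 3: 12864 * 0.967 = 12439
Group 4: 11024 * 0.955 + 23611 * 0.636 = 10528 + 15017 = 25545
Population now: 0–19=6007, 20–39=5111, 40–59=12439, 60+=25545
Total after period 2: 6007 + 5111 + 12439 + 25545 = 49102

49102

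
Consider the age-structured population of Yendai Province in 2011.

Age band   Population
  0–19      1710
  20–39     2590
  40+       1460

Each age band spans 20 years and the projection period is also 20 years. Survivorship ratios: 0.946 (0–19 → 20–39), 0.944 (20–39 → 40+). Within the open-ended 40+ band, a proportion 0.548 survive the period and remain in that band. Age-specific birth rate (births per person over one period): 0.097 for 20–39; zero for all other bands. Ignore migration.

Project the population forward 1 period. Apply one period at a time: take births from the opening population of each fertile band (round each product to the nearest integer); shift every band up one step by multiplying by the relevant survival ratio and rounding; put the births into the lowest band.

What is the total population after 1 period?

5114

After projecting period 1:
Births: 2590 × 0.097 = 251
20–39: 1710 × 0.946 = 1618
40+: 2590 × 0.944 + 1460 × 0.548 = 2445 + 800 = 3245
Giving 251 / 1618 / 3245.
Total after period 1: 251 + 1618 + 3245 = 5114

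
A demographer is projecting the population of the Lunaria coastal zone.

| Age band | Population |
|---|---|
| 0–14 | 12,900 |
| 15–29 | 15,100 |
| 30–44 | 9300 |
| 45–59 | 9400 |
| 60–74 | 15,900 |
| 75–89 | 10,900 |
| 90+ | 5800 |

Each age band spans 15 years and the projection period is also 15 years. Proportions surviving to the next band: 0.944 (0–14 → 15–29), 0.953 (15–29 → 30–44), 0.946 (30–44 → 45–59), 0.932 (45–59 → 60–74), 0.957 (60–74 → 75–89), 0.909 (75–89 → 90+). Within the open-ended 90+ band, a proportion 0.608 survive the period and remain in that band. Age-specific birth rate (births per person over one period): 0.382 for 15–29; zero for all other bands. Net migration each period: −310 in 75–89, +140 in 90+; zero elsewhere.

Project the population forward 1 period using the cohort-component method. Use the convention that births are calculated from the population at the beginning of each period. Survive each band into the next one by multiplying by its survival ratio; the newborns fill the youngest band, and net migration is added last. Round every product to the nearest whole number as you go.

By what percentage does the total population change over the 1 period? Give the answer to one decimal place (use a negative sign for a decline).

(Groups numbered youngest = 1 to oldest = 7.)
Period 1:
Births: 15100 * 0.382 = 5768
Group 2: 12900 * 0.944 = 12178
Group 3: 15100 * 0.953 = 14390
Group 4: 9300 * 0.946 = 8798
Group 5: 9400 * 0.932 = 8761
Group 6: 15900 * 0.957 = 15216
Group 7: 10900 * 0.909 + 5800 * 0.608 = 9908 + 3526 = 13434
Net migration: Group 6 − 310 → 14906; Group 7 + 140 → 13574
→ [5768, 12178, 14390, 8798, 8761, 14906, 13574]
Total: 79300 → 78375; change = -925; percentage change = -1.2%

-1.2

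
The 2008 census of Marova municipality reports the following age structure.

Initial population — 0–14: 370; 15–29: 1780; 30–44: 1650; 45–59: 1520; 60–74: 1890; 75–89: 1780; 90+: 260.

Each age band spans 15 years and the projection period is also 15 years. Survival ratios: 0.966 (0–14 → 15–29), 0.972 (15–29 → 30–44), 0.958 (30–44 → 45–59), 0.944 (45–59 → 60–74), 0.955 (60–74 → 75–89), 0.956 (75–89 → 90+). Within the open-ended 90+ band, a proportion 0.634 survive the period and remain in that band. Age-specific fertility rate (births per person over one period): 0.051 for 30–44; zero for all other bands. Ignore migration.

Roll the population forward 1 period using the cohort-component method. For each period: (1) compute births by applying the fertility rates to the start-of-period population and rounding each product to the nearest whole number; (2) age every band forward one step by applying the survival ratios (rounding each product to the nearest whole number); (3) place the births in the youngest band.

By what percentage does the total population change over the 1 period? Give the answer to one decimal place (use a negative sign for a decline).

-4.2

Period 1.
Births: 1650 * 0.051 = 84
15–29: 370 * 0.966 = 357
30–44: 1780 * 0.972 = 1730
45–59: 1650 * 0.958 = 1581
60–74: 1520 * 0.944 = 1435
75–89: 1890 * 0.955 = 1805
90+: 1780 * 0.956 + 260 * 0.634 = 1702 + 165 = 1867
Giving 84 / 357 / 1730 / 1581 / 1435 / 1805 / 1867.
Total: 9250 → 8859; change = -391; percentage change = -4.2%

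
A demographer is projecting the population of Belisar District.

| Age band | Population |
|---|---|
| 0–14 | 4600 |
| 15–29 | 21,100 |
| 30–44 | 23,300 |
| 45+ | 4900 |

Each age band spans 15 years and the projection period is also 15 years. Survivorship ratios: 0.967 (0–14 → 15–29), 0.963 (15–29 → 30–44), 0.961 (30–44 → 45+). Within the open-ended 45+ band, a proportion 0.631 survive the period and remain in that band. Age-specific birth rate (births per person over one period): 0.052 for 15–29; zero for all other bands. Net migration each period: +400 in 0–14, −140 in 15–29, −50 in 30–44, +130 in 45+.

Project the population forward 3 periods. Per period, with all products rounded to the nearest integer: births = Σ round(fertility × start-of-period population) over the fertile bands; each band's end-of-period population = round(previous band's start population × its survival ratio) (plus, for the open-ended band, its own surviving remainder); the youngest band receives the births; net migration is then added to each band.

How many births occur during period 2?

Call the bands 1 to 4, youngest first.
Period 1:
Births: 21100 × 0.052 = 1097
Band 2: 4600 × 0.967 = 4448
Band 3: 21100 × 0.963 = 20319
Band 4: 23300 × 0.961 + 4900 × 0.631 = 22391 + 3092 = 25483
Net migration: Band 1 + 400 → 1497; Band 2 − 140 → 4308; Band 3 − 50 → 20269; Band 4 + 130 → 25613
Giving 1497 / 4308 / 20269 / 25613.
Period 2:
Births: 4308 × 0.052 = 224
Band 2: 1497 × 0.967 = 1448
Band 3: 4308 × 0.963 = 4149
Band 4: 20269 × 0.961 + 25613 × 0.631 = 19479 + 16162 = 35641
Net migration: Band 1 + 400 → 624; Band 2 − 140 → 1308; Band 3 − 50 → 4099; Band 4 + 130 → 35771
Giving 624 / 1308 / 4099 / 35771.

224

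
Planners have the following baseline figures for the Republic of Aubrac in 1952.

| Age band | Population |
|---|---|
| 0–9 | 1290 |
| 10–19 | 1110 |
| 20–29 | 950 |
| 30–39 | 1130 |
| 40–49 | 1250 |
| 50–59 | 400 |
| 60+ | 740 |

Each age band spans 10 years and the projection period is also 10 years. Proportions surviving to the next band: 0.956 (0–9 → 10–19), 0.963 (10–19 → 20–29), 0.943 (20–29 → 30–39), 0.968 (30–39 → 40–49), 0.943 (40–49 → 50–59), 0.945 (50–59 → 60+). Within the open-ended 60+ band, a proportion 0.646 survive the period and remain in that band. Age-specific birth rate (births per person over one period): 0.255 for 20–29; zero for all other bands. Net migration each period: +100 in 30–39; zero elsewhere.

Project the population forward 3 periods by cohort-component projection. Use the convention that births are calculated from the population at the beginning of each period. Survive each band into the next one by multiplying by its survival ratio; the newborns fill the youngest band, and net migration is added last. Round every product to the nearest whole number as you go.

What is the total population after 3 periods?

(Bands numbered youngest = 1 to oldest = 7.)
Period 1.
Births: 950 * 0.255 = 242
Band 2: 1290 * 0.956 = 1233
Band 3: 1110 * 0.963 = 1069
Band 4: 950 * 0.943 = 896
Band 5: 1130 * 0.968 = 1094
Band 6: 1250 * 0.943 = 1179
Band 7: 400 * 0.945 + 740 * 0.646 = 378 + 478 = 856
Net migration: Band 4 + 100 → 996
End of period: [242, 1233, 1069, 996, 1094, 1179, 856]
Period 2.
Births: 1069 * 0.255 = 273
Band 2: 242 * 0.956 = 231
Band 3: 1233 * 0.963 = 1187
Band 4: 1069 * 0.943 = 1008
Band 5: 996 * 0.968 = 964
Band 6: 1094 * 0.943 = 1032
Band 7: 1179 * 0.945 + 856 * 0.646 = 1114 + 553 = 1667
Net migration: Band 4 + 100 → 1108
End of period: [273, 231, 1187, 1108, 964, 1032, 1667]
Period 3.
Births: 1187 * 0.255 = 303
Band 2: 273 * 0.956 = 261
Band 3: 231 * 0.963 = 222
Band 4: 1187 * 0.943 = 1119
Band 5: 1108 * 0.968 = 1073
Band 6: 964 * 0.943 = 909
Band 7: 1032 * 0.945 + 1667 * 0.646 = 975 + 1077 = 2052
Net migration: Band 4 + 100 → 1219
End of period: [303, 261, 222, 1219, 1073, 909, 2052]
Total after period 3: 303 + 261 + 222 + 1219 + 1073 + 909 + 2052 = 6039

6039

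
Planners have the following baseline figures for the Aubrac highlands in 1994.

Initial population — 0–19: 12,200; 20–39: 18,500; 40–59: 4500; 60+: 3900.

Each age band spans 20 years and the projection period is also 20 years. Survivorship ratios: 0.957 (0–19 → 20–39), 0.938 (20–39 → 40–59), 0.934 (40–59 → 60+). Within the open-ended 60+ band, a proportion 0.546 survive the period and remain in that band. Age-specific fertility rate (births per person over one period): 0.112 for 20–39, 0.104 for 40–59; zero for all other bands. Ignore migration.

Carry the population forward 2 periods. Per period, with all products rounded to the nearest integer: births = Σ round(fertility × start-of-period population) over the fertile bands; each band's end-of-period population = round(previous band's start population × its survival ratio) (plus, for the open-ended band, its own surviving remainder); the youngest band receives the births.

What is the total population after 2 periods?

Let group 1 be 0–19 through group 4 = 60+.
[period 1]
Births: 18500 × 0.112 = 2072, 4500 × 0.104 = 468 → 2540
Group 2: 12200 × 0.957 = 11675
Group 3: 18500 × 0.938 = 17353
Group 4: 4500 × 0.934 + 3900 × 0.546 = 4203 + 2129 = 6332
Giving 2540 / 11675 / 17353 / 6332.
[period 2]
Births: 11675 × 0.112 = 1308, 17353 × 0.104 = 1805 → 3113
Group 2: 2540 × 0.957 = 2431
Group 3: 11675 × 0.938 = 10951
Group 4: 17353 × 0.934 + 6332 × 0.546 = 16208 + 3457 = 19665
Giving 3113 / 2431 / 10951 / 19665.
Total after period 2: 3113 + 2431 + 10951 + 19665 = 36160

36160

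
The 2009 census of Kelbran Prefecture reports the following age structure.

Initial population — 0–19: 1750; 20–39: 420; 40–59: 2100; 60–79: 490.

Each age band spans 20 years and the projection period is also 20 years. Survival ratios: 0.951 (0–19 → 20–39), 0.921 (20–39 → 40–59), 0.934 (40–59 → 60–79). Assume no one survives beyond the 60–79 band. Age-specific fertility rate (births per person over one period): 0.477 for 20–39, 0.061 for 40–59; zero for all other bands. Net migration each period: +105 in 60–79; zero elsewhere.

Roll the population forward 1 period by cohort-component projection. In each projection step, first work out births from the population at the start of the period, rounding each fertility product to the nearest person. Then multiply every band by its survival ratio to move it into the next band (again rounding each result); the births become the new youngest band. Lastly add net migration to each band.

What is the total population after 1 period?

4445

Call the groups 1 to 4, youngest first.
Period 1:
Births: 420 * 0.477 = 200  |  2100 * 0.061 = 128 → total 328
Group 2: 1750 * 0.951 = 1664
Group 3: 420 * 0.921 = 387
Group 4: 2100 * 0.934 = 1961
Net migration: Group 4 + 105 → 2066
End of period: [328, 1664, 387, 2066]
Total after period 1: 328 + 1664 + 387 + 2066 = 4445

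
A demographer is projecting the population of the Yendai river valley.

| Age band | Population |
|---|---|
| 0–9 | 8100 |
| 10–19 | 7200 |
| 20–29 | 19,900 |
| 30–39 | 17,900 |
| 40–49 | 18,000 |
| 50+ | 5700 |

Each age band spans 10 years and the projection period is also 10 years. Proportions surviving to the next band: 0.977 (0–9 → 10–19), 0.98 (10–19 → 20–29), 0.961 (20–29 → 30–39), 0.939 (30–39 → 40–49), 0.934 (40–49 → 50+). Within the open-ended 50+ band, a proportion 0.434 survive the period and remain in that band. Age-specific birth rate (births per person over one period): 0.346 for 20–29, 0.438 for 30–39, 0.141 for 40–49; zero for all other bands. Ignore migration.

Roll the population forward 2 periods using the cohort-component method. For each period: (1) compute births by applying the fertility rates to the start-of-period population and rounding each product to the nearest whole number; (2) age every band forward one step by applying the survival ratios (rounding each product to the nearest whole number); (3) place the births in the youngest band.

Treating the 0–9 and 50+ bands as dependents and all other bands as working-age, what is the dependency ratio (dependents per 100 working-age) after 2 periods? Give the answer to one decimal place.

After projecting period 1:
Births: 19900 * 0.346 = 6885 ; 17900 * 0.438 = 7840 ; 18000 * 0.141 = 2538 ⇒ total 17263
10–19: 8100 * 0.977 = 7914
20–29: 7200 * 0.98 = 7056
30–39: 19900 * 0.961 = 19124
40–49: 17900 * 0.939 = 16808
50+: 18000 * 0.934 + 5700 * 0.434 = 16812 + 2474 = 19286
Population now: 0–9=17263, 10–19=7914, 20–29=7056, 30–39=19124, 40–49=16808, 50+=19286
After projecting period 2:
Births: 7056 * 0.346 = 2441 ; 19124 * 0.438 = 8376 ; 16808 * 0.141 = 2370 ⇒ total 13187
10–19: 17263 * 0.977 = 16866
20–29: 7914 * 0.98 = 7756
30–39: 7056 * 0.961 = 6781
40–49: 19124 * 0.939 = 17957
50+: 16808 * 0.934 + 19286 * 0.434 = 15699 + 8370 = 24069
Population now: 0–9=13187, 10–19=16866, 20–29=7756, 30–39=6781, 40–49=17957, 50+=24069
Dependents (band 0–9 + band 50+) = 13187 + 24069 = 37256; working-age = 49360; ratio = 37256/49360 × 100 = 75.5

75.5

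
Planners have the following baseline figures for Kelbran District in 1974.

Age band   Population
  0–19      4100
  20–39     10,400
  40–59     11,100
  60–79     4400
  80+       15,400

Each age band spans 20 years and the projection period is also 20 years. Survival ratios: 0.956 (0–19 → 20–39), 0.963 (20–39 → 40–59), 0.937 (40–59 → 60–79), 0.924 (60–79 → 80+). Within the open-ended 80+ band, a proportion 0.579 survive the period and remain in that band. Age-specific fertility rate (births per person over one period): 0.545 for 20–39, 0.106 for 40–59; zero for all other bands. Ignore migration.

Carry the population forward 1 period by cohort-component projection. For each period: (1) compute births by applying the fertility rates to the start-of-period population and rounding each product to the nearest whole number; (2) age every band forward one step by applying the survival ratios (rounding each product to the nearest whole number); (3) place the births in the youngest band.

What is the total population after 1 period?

Let group 1 be 0–19 through group 5 = 80+.
[period 1]
Births: 10400 × 0.545 = 5668, 11100 × 0.106 = 1177 — total 6845
Group 2: 4100 × 0.956 = 3920
Group 3: 10400 × 0.963 = 10015
Group 4: 11100 × 0.937 = 10401
Group 5: 4400 × 0.924 + 15400 × 0.579 = 4066 + 8917 = 12983
→ [6845, 3920, 10015, 10401, 12983]
Total after period 1: 6845 + 3920 + 10015 + 10401 + 12983 = 44164

44164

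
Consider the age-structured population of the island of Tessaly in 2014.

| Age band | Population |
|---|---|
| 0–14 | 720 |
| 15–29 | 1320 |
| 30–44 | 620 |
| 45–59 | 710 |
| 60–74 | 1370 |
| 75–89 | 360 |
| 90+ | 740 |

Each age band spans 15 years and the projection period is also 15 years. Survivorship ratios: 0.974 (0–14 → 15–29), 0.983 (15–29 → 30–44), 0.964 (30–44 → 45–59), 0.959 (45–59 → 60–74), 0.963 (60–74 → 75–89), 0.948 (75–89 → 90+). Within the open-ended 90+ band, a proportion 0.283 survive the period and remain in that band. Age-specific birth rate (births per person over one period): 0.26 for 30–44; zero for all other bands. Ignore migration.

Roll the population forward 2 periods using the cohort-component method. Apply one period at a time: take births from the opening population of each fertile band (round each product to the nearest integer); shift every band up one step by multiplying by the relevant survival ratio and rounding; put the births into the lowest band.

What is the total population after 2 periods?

5069

Period 1.
Births: 620 × 0.26 = 161
15–29: 720 × 0.974 = 701
30–44: 1320 × 0.983 = 1298
45–59: 620 × 0.964 = 598
60–74: 710 × 0.959 = 681
75–89: 1370 × 0.963 = 1319
90+: 360 × 0.948 + 740 × 0.283 = 341 + 209 = 550
→ [161, 701, 1298, 598, 681, 1319, 550]
Period 2.
Births: 1298 × 0.26 = 337
15–29: 161 × 0.974 = 157
30–44: 701 × 0.983 = 689
45–59: 1298 × 0.964 = 1251
60–74: 598 × 0.959 = 573
75–89: 681 × 0.963 = 656
90+: 1319 × 0.948 + 550 × 0.283 = 1250 + 156 = 1406
→ [337, 157, 689, 1251, 573, 656, 1406]
Total after period 2: 337 + 157 + 689 + 1251 + 573 + 656 + 1406 = 5069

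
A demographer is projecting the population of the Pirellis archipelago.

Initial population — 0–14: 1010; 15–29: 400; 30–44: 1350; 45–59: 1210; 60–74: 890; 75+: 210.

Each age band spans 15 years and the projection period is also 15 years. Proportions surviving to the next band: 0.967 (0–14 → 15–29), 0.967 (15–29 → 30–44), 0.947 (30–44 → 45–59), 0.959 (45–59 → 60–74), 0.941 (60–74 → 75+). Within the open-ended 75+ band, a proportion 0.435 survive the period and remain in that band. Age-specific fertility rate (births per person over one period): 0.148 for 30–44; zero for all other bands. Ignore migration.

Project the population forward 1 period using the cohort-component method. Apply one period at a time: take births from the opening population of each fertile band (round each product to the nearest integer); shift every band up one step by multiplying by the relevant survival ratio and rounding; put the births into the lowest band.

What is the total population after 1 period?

4930

Call the groups 1 to 6, youngest first.
— Period 1 —
Births: 1350 × 0.148 = 200
Group 2: 1010 × 0.967 = 977
Group 3: 400 × 0.967 = 387
Group 4: 1350 × 0.947 = 1278
Group 5: 1210 × 0.959 = 1160
Group 6: 890 × 0.941 + 210 × 0.435 = 837 + 91 = 928
Giving 200 / 977 / 387 / 1278 / 1160 / 928.
Total after period 1: 200 + 977 + 387 + 1278 + 1160 + 928 = 4930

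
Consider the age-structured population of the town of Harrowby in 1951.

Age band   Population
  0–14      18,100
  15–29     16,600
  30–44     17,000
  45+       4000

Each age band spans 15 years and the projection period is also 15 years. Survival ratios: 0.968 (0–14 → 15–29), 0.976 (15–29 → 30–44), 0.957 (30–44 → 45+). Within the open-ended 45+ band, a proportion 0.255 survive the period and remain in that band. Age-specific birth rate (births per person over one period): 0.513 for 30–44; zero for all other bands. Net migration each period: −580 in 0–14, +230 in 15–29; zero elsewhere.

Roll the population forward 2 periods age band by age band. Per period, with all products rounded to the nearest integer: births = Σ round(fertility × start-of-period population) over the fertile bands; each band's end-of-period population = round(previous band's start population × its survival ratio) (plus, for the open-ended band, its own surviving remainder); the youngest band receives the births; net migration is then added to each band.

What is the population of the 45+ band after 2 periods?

— Period 1 —
Births: 17000 * 0.513 = 8721
15–29: 18100 * 0.968 = 17521
30–44: 16600 * 0.976 = 16202
45+: 17000 * 0.957 + 4000 * 0.255 = 16269 + 1020 = 17289
Net migration: 0–14 − 580 → 8141; 15–29 + 230 → 17751
Population now: 0–14=8141, 15–29=17751, 30–44=16202, 45+=17289
— Period 2 —
Births: 16202 * 0.513 = 8312
15–29: 8141 * 0.968 = 7880
30–44: 17751 * 0.976 = 17325
45+: 16202 * 0.957 + 17289 * 0.255 = 15505 + 4409 = 19914
Net migration: 0–14 − 580 → 7732; 15–29 + 230 → 8110
Population now: 0–14=7732, 15–29=8110, 30–44=17325, 45+=19914

19914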